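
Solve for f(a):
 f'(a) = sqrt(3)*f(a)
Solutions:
 f(a) = C1*exp(sqrt(3)*a)


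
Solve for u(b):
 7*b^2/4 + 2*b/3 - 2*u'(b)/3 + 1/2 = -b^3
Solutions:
 u(b) = C1 + 3*b^4/8 + 7*b^3/8 + b^2/2 + 3*b/4


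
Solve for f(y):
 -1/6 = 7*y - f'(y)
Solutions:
 f(y) = C1 + 7*y^2/2 + y/6


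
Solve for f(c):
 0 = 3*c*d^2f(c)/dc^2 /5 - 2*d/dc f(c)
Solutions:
 f(c) = C1 + C2*c^(13/3)


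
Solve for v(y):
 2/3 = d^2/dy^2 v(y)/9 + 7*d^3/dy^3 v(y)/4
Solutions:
 v(y) = C1 + C2*y + C3*exp(-4*y/63) + 3*y^2


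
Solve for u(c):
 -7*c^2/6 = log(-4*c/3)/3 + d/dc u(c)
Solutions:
 u(c) = C1 - 7*c^3/18 - c*log(-c)/3 + c*(-log(2) + 1/3 + log(6)/3)


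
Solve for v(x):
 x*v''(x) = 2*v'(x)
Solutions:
 v(x) = C1 + C2*x^3


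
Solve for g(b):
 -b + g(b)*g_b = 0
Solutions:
 g(b) = -sqrt(C1 + b^2)
 g(b) = sqrt(C1 + b^2)


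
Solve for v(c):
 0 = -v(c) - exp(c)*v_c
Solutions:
 v(c) = C1*exp(exp(-c))


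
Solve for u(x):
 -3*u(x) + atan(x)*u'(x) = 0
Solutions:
 u(x) = C1*exp(3*Integral(1/atan(x), x))


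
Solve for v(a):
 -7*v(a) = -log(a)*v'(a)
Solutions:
 v(a) = C1*exp(7*li(a))


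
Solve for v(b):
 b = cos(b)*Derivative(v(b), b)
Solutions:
 v(b) = C1 + Integral(b/cos(b), b)


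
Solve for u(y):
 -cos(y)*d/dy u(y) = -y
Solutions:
 u(y) = C1 + Integral(y/cos(y), y)


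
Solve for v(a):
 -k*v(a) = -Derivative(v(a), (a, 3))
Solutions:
 v(a) = C1*exp(a*k^(1/3)) + C2*exp(a*k^(1/3)*(-1 + sqrt(3)*I)/2) + C3*exp(-a*k^(1/3)*(1 + sqrt(3)*I)/2)


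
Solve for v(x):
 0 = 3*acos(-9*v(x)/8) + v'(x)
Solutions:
 Integral(1/acos(-9*_y/8), (_y, v(x))) = C1 - 3*x


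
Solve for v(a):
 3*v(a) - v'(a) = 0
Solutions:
 v(a) = C1*exp(3*a)


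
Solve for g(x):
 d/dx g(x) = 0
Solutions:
 g(x) = C1


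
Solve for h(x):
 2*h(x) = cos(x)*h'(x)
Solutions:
 h(x) = C1*(sin(x) + 1)/(sin(x) - 1)


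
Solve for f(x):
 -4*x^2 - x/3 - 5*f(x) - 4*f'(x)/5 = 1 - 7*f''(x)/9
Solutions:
 f(x) = C1*exp(3*x*(6 - sqrt(911))/35) + C2*exp(3*x*(6 + sqrt(911))/35) - 4*x^2/5 + 71*x/375 - 13477/28125


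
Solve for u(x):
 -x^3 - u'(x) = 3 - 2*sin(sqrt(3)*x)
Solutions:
 u(x) = C1 - x^4/4 - 3*x - 2*sqrt(3)*cos(sqrt(3)*x)/3


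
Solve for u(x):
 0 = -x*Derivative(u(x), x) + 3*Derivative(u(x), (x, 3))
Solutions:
 u(x) = C1 + Integral(C2*airyai(3^(2/3)*x/3) + C3*airybi(3^(2/3)*x/3), x)


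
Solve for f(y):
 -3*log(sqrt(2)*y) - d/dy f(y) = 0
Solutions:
 f(y) = C1 - 3*y*log(y) - 3*y*log(2)/2 + 3*y


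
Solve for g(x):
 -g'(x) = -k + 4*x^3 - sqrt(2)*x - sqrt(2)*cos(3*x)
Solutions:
 g(x) = C1 + k*x - x^4 + sqrt(2)*x^2/2 + sqrt(2)*sin(3*x)/3


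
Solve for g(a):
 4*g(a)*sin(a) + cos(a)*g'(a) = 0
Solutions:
 g(a) = C1*cos(a)^4


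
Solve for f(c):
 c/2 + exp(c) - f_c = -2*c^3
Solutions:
 f(c) = C1 + c^4/2 + c^2/4 + exp(c)


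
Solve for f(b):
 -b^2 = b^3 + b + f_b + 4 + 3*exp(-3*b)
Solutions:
 f(b) = C1 - b^4/4 - b^3/3 - b^2/2 - 4*b + exp(-3*b)


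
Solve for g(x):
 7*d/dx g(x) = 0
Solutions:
 g(x) = C1


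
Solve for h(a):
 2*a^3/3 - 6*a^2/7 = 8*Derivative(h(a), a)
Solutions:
 h(a) = C1 + a^4/48 - a^3/28


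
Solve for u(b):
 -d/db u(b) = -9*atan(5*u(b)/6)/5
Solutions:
 Integral(1/atan(5*_y/6), (_y, u(b))) = C1 + 9*b/5


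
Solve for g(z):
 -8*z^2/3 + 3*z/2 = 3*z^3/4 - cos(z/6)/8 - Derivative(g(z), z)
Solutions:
 g(z) = C1 + 3*z^4/16 + 8*z^3/9 - 3*z^2/4 - 3*sin(z/6)/4


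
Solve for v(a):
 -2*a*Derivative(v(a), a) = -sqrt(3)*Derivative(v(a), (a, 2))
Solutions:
 v(a) = C1 + C2*erfi(3^(3/4)*a/3)


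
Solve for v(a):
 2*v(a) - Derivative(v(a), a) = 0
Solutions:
 v(a) = C1*exp(2*a)


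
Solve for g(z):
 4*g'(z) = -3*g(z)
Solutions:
 g(z) = C1*exp(-3*z/4)


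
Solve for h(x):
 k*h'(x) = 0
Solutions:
 h(x) = C1


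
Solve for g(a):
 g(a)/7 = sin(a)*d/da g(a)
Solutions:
 g(a) = C1*(cos(a) - 1)^(1/14)/(cos(a) + 1)^(1/14)


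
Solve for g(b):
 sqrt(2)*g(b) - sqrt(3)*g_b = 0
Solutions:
 g(b) = C1*exp(sqrt(6)*b/3)


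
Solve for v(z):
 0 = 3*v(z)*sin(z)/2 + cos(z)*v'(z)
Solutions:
 v(z) = C1*cos(z)^(3/2)


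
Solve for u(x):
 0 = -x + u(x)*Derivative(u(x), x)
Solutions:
 u(x) = -sqrt(C1 + x^2)
 u(x) = sqrt(C1 + x^2)


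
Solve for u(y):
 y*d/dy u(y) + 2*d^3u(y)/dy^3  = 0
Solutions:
 u(y) = C1 + Integral(C2*airyai(-2^(2/3)*y/2) + C3*airybi(-2^(2/3)*y/2), y)


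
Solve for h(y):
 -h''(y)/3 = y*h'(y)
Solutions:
 h(y) = C1 + C2*erf(sqrt(6)*y/2)


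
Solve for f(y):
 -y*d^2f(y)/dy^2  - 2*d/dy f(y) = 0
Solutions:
 f(y) = C1 + C2/y


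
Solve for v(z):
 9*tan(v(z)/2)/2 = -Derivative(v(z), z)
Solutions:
 v(z) = -2*asin(C1*exp(-9*z/4)) + 2*pi
 v(z) = 2*asin(C1*exp(-9*z/4))


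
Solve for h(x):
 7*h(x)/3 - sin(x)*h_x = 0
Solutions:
 h(x) = C1*(cos(x) - 1)^(7/6)/(cos(x) + 1)^(7/6)


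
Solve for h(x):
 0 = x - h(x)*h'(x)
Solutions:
 h(x) = -sqrt(C1 + x^2)
 h(x) = sqrt(C1 + x^2)


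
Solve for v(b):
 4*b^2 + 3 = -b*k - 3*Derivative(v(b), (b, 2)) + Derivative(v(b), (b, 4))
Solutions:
 v(b) = C1 + C2*b + C3*exp(-sqrt(3)*b) + C4*exp(sqrt(3)*b) - b^4/9 - b^3*k/18 - 17*b^2/18


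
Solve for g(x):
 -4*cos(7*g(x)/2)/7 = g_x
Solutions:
 g(x) = -2*asin((C1 + exp(4*x))/(C1 - exp(4*x)))/7 + 2*pi/7
 g(x) = 2*asin((C1 + exp(4*x))/(C1 - exp(4*x)))/7


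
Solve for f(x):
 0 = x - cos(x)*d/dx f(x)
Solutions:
 f(x) = C1 + Integral(x/cos(x), x)


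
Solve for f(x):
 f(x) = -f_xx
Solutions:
 f(x) = C1*sin(x) + C2*cos(x)


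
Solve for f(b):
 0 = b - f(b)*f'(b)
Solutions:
 f(b) = -sqrt(C1 + b^2)
 f(b) = sqrt(C1 + b^2)


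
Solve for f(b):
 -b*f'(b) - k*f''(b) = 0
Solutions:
 f(b) = C1 + C2*sqrt(k)*erf(sqrt(2)*b*sqrt(1/k)/2)


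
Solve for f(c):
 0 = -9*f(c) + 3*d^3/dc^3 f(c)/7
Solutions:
 f(c) = C3*exp(21^(1/3)*c) + (C1*sin(3^(5/6)*7^(1/3)*c/2) + C2*cos(3^(5/6)*7^(1/3)*c/2))*exp(-21^(1/3)*c/2)


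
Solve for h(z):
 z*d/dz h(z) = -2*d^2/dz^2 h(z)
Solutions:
 h(z) = C1 + C2*erf(z/2)


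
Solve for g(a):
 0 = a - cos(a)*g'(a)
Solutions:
 g(a) = C1 + Integral(a/cos(a), a)


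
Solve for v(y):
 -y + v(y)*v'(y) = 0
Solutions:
 v(y) = -sqrt(C1 + y^2)
 v(y) = sqrt(C1 + y^2)


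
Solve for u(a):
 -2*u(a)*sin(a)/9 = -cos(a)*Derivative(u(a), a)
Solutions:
 u(a) = C1/cos(a)^(2/9)


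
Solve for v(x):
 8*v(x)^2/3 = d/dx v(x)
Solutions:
 v(x) = -3/(C1 + 8*x)


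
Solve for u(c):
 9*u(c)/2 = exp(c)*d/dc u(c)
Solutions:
 u(c) = C1*exp(-9*exp(-c)/2)


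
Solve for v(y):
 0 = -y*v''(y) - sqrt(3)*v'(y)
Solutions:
 v(y) = C1 + C2*y^(1 - sqrt(3))


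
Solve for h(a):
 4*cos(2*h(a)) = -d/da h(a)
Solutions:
 h(a) = -asin((C1 + exp(16*a))/(C1 - exp(16*a)))/2 + pi/2
 h(a) = asin((C1 + exp(16*a))/(C1 - exp(16*a)))/2


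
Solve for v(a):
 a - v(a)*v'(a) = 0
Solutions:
 v(a) = -sqrt(C1 + a^2)
 v(a) = sqrt(C1 + a^2)


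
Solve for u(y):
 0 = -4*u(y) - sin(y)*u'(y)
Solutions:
 u(y) = C1*(cos(y)^2 + 2*cos(y) + 1)/(cos(y)^2 - 2*cos(y) + 1)


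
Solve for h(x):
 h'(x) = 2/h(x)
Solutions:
 h(x) = -sqrt(C1 + 4*x)
 h(x) = sqrt(C1 + 4*x)


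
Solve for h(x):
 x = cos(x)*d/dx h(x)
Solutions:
 h(x) = C1 + Integral(x/cos(x), x)


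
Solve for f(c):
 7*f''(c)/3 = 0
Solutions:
 f(c) = C1 + C2*c


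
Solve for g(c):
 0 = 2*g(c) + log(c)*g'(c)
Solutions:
 g(c) = C1*exp(-2*li(c))


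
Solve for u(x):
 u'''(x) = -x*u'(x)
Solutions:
 u(x) = C1 + Integral(C2*airyai(-x) + C3*airybi(-x), x)


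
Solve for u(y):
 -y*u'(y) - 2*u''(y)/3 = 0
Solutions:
 u(y) = C1 + C2*erf(sqrt(3)*y/2)


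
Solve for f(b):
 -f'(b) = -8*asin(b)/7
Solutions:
 f(b) = C1 + 8*b*asin(b)/7 + 8*sqrt(1 - b^2)/7


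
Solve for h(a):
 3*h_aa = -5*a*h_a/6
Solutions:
 h(a) = C1 + C2*erf(sqrt(5)*a/6)


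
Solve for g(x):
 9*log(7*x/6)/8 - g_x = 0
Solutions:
 g(x) = C1 + 9*x*log(x)/8 - 9*x*log(6)/8 - 9*x/8 + 9*x*log(7)/8


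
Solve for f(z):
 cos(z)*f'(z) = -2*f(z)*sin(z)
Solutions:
 f(z) = C1*cos(z)^2


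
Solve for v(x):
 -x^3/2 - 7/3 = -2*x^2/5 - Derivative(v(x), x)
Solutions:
 v(x) = C1 + x^4/8 - 2*x^3/15 + 7*x/3


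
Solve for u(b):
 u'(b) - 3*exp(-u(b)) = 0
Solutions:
 u(b) = log(C1 + 3*b)


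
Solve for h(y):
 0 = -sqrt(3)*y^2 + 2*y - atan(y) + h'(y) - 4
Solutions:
 h(y) = C1 + sqrt(3)*y^3/3 - y^2 + y*atan(y) + 4*y - log(y^2 + 1)/2


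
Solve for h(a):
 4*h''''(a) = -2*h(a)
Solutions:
 h(a) = (C1*sin(2^(1/4)*a/2) + C2*cos(2^(1/4)*a/2))*exp(-2^(1/4)*a/2) + (C3*sin(2^(1/4)*a/2) + C4*cos(2^(1/4)*a/2))*exp(2^(1/4)*a/2)


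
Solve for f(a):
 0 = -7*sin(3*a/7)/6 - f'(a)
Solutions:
 f(a) = C1 + 49*cos(3*a/7)/18


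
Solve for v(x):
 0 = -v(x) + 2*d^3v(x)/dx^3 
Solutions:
 v(x) = C3*exp(2^(2/3)*x/2) + (C1*sin(2^(2/3)*sqrt(3)*x/4) + C2*cos(2^(2/3)*sqrt(3)*x/4))*exp(-2^(2/3)*x/4)


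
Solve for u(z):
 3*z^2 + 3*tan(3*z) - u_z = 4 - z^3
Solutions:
 u(z) = C1 + z^4/4 + z^3 - 4*z - log(cos(3*z))


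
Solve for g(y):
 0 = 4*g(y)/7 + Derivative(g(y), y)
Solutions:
 g(y) = C1*exp(-4*y/7)


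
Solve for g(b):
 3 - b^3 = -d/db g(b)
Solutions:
 g(b) = C1 + b^4/4 - 3*b


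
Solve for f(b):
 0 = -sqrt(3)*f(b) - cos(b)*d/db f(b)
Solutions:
 f(b) = C1*(sin(b) - 1)^(sqrt(3)/2)/(sin(b) + 1)^(sqrt(3)/2)


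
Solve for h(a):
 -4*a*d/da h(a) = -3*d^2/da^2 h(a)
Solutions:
 h(a) = C1 + C2*erfi(sqrt(6)*a/3)


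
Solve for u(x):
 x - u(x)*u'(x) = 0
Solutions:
 u(x) = -sqrt(C1 + x^2)
 u(x) = sqrt(C1 + x^2)


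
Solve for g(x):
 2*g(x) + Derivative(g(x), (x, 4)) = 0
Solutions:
 g(x) = (C1*sin(2^(3/4)*x/2) + C2*cos(2^(3/4)*x/2))*exp(-2^(3/4)*x/2) + (C3*sin(2^(3/4)*x/2) + C4*cos(2^(3/4)*x/2))*exp(2^(3/4)*x/2)


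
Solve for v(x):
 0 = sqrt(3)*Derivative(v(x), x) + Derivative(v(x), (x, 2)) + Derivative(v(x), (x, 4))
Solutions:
 v(x) = C1 + C2*exp(2^(1/3)*sqrt(3)*x*(-2/(9 + sqrt(85))^(1/3) + 2^(1/3)*(9 + sqrt(85))^(1/3))/12)*sin(2^(1/3)*x*(2/(9 + sqrt(85))^(1/3) + 2^(1/3)*(9 + sqrt(85))^(1/3))/4) + C3*exp(2^(1/3)*sqrt(3)*x*(-2/(9 + sqrt(85))^(1/3) + 2^(1/3)*(9 + sqrt(85))^(1/3))/12)*cos(2^(1/3)*x*(2/(9 + sqrt(85))^(1/3) + 2^(1/3)*(9 + sqrt(85))^(1/3))/4) + C4*exp(-2^(1/3)*sqrt(3)*x*(-2/(9 + sqrt(85))^(1/3) + 2^(1/3)*(9 + sqrt(85))^(1/3))/6)


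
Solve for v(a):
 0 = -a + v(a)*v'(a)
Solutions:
 v(a) = -sqrt(C1 + a^2)
 v(a) = sqrt(C1 + a^2)


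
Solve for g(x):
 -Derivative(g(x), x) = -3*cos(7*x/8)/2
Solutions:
 g(x) = C1 + 12*sin(7*x/8)/7


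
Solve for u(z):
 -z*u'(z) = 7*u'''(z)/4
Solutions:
 u(z) = C1 + Integral(C2*airyai(-14^(2/3)*z/7) + C3*airybi(-14^(2/3)*z/7), z)


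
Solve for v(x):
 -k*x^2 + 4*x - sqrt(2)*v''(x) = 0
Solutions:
 v(x) = C1 + C2*x - sqrt(2)*k*x^4/24 + sqrt(2)*x^3/3


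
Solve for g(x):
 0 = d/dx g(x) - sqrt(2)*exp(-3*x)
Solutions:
 g(x) = C1 - sqrt(2)*exp(-3*x)/3


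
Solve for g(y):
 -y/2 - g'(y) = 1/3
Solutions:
 g(y) = C1 - y^2/4 - y/3


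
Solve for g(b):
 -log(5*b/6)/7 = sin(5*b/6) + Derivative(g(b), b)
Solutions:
 g(b) = C1 - b*log(b)/7 - b*log(5)/7 + b/7 + b*log(6)/7 + 6*cos(5*b/6)/5


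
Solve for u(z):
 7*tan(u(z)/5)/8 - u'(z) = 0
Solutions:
 u(z) = -5*asin(C1*exp(7*z/40)) + 5*pi
 u(z) = 5*asin(C1*exp(7*z/40))


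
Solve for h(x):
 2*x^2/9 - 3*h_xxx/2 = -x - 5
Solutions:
 h(x) = C1 + C2*x + C3*x^2 + x^5/405 + x^4/36 + 5*x^3/9


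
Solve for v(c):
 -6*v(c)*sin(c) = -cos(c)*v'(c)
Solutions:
 v(c) = C1/cos(c)^6


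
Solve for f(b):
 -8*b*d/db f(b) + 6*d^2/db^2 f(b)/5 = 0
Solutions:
 f(b) = C1 + C2*erfi(sqrt(30)*b/3)


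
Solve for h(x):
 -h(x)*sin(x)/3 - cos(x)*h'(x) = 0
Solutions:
 h(x) = C1*cos(x)^(1/3)


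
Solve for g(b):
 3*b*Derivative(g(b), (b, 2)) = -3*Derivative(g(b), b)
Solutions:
 g(b) = C1 + C2*log(b)


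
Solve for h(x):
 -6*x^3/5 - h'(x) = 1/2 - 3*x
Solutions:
 h(x) = C1 - 3*x^4/10 + 3*x^2/2 - x/2


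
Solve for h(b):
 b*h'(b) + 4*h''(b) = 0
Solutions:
 h(b) = C1 + C2*erf(sqrt(2)*b/4)


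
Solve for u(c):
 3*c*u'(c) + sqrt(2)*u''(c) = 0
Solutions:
 u(c) = C1 + C2*erf(2^(1/4)*sqrt(3)*c/2)


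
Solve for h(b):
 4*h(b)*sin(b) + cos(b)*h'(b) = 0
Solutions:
 h(b) = C1*cos(b)^4


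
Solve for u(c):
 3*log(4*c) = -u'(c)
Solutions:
 u(c) = C1 - 3*c*log(c) - c*log(64) + 3*c


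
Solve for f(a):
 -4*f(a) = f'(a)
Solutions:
 f(a) = C1*exp(-4*a)


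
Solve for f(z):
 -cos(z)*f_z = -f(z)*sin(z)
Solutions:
 f(z) = C1/cos(z)


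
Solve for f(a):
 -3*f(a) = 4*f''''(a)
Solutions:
 f(a) = (C1*sin(3^(1/4)*a/2) + C2*cos(3^(1/4)*a/2))*exp(-3^(1/4)*a/2) + (C3*sin(3^(1/4)*a/2) + C4*cos(3^(1/4)*a/2))*exp(3^(1/4)*a/2)


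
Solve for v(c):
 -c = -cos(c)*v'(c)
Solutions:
 v(c) = C1 + Integral(c/cos(c), c)


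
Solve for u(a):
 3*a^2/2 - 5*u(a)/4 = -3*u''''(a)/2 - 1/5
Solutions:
 u(a) = C1*exp(-5^(1/4)*6^(3/4)*a/6) + C2*exp(5^(1/4)*6^(3/4)*a/6) + C3*sin(5^(1/4)*6^(3/4)*a/6) + C4*cos(5^(1/4)*6^(3/4)*a/6) + 6*a^2/5 + 4/25


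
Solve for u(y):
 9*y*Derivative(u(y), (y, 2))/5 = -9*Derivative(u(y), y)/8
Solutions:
 u(y) = C1 + C2*y^(3/8)


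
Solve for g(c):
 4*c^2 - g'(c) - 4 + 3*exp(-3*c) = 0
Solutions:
 g(c) = C1 + 4*c^3/3 - 4*c - exp(-3*c)


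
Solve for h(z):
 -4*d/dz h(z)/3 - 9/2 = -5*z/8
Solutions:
 h(z) = C1 + 15*z^2/64 - 27*z/8


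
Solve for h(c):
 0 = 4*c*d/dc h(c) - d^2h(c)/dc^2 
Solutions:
 h(c) = C1 + C2*erfi(sqrt(2)*c)


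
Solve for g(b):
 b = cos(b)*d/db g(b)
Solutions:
 g(b) = C1 + Integral(b/cos(b), b)


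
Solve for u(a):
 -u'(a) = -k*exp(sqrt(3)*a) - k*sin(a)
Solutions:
 u(a) = C1 + sqrt(3)*k*exp(sqrt(3)*a)/3 - k*cos(a)


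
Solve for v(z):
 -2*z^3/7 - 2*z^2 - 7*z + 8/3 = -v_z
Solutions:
 v(z) = C1 + z^4/14 + 2*z^3/3 + 7*z^2/2 - 8*z/3


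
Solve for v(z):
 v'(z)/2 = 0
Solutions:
 v(z) = C1


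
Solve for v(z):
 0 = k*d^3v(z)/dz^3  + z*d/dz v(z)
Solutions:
 v(z) = C1 + Integral(C2*airyai(z*(-1/k)^(1/3)) + C3*airybi(z*(-1/k)^(1/3)), z)


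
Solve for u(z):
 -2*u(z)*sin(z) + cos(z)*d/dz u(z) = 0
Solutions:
 u(z) = C1/cos(z)^2


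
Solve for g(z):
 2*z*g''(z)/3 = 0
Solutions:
 g(z) = C1 + C2*z


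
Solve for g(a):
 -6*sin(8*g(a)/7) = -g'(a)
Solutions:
 -6*a + 7*log(cos(8*g(a)/7) - 1)/16 - 7*log(cos(8*g(a)/7) + 1)/16 = C1


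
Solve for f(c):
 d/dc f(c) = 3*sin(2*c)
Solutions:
 f(c) = C1 - 3*cos(2*c)/2


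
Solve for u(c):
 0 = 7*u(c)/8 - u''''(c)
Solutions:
 u(c) = C1*exp(-14^(1/4)*c/2) + C2*exp(14^(1/4)*c/2) + C3*sin(14^(1/4)*c/2) + C4*cos(14^(1/4)*c/2)


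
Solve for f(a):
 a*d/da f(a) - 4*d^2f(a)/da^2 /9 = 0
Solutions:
 f(a) = C1 + C2*erfi(3*sqrt(2)*a/4)


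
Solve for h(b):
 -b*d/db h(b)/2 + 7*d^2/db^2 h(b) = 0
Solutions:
 h(b) = C1 + C2*erfi(sqrt(7)*b/14)


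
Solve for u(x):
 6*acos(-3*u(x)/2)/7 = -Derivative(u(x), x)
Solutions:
 Integral(1/acos(-3*_y/2), (_y, u(x))) = C1 - 6*x/7


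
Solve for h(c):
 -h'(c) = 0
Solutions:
 h(c) = C1


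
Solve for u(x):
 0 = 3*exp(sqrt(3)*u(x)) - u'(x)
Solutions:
 u(x) = sqrt(3)*(2*log(-1/(C1 + 3*x)) - log(3))/6


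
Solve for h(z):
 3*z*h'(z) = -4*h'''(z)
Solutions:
 h(z) = C1 + Integral(C2*airyai(-6^(1/3)*z/2) + C3*airybi(-6^(1/3)*z/2), z)


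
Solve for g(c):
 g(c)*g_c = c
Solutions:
 g(c) = -sqrt(C1 + c^2)
 g(c) = sqrt(C1 + c^2)


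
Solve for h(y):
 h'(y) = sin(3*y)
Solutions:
 h(y) = C1 - cos(3*y)/3


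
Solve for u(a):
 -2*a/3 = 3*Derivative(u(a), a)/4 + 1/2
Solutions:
 u(a) = C1 - 4*a^2/9 - 2*a/3


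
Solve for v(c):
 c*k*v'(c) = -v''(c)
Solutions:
 v(c) = Piecewise((-sqrt(2)*sqrt(pi)*C1*erf(sqrt(2)*c*sqrt(k)/2)/(2*sqrt(k)) - C2, (k > 0) | (k < 0)), (-C1*c - C2, True))


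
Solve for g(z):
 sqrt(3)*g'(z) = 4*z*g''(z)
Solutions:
 g(z) = C1 + C2*z^(sqrt(3)/4 + 1)


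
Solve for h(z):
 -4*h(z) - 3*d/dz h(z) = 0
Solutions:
 h(z) = C1*exp(-4*z/3)


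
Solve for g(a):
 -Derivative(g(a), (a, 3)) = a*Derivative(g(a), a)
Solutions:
 g(a) = C1 + Integral(C2*airyai(-a) + C3*airybi(-a), a)


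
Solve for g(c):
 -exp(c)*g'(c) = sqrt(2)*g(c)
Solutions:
 g(c) = C1*exp(sqrt(2)*exp(-c))


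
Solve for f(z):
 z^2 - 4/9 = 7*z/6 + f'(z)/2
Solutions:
 f(z) = C1 + 2*z^3/3 - 7*z^2/6 - 8*z/9


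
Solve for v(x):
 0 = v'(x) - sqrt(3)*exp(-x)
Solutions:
 v(x) = C1 - sqrt(3)*exp(-x)


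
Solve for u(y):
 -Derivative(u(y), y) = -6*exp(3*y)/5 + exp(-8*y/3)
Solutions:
 u(y) = C1 + 2*exp(3*y)/5 + 3*exp(-8*y/3)/8


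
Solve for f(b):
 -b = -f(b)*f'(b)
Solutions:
 f(b) = -sqrt(C1 + b^2)
 f(b) = sqrt(C1 + b^2)


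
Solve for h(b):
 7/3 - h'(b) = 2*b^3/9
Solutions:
 h(b) = C1 - b^4/18 + 7*b/3


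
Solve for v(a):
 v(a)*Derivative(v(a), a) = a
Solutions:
 v(a) = -sqrt(C1 + a^2)
 v(a) = sqrt(C1 + a^2)


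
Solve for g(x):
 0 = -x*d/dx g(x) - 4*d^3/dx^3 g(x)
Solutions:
 g(x) = C1 + Integral(C2*airyai(-2^(1/3)*x/2) + C3*airybi(-2^(1/3)*x/2), x)


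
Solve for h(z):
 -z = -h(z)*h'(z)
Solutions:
 h(z) = -sqrt(C1 + z^2)
 h(z) = sqrt(C1 + z^2)


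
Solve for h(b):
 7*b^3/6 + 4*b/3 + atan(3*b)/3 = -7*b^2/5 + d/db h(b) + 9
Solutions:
 h(b) = C1 + 7*b^4/24 + 7*b^3/15 + 2*b^2/3 + b*atan(3*b)/3 - 9*b - log(9*b^2 + 1)/18


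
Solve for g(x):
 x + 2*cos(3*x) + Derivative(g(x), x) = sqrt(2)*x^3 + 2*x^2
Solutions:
 g(x) = C1 + sqrt(2)*x^4/4 + 2*x^3/3 - x^2/2 - 2*sin(3*x)/3


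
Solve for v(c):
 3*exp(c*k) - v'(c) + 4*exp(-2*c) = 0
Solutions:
 v(c) = C1 - 2*exp(-2*c) + 3*exp(c*k)/k


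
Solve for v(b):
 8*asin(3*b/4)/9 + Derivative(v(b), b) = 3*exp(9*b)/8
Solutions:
 v(b) = C1 - 8*b*asin(3*b/4)/9 - 8*sqrt(16 - 9*b^2)/27 + exp(9*b)/24


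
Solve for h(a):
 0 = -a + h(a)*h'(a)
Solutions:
 h(a) = -sqrt(C1 + a^2)
 h(a) = sqrt(C1 + a^2)


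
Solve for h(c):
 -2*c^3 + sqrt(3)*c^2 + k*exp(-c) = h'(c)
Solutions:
 h(c) = C1 - c^4/2 + sqrt(3)*c^3/3 - k*exp(-c)


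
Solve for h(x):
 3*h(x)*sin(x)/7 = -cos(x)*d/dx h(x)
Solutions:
 h(x) = C1*cos(x)^(3/7)


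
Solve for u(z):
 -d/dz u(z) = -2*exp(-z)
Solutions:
 u(z) = C1 - 2*exp(-z)


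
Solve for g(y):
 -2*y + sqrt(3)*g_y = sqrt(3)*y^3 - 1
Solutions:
 g(y) = C1 + y^4/4 + sqrt(3)*y^2/3 - sqrt(3)*y/3


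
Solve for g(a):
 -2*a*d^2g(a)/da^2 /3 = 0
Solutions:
 g(a) = C1 + C2*a


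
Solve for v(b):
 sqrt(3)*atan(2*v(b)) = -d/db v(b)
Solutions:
 Integral(1/atan(2*_y), (_y, v(b))) = C1 - sqrt(3)*b


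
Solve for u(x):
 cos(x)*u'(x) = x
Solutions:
 u(x) = C1 + Integral(x/cos(x), x)


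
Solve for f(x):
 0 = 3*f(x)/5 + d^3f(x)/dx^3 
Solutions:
 f(x) = C3*exp(-3^(1/3)*5^(2/3)*x/5) + (C1*sin(3^(5/6)*5^(2/3)*x/10) + C2*cos(3^(5/6)*5^(2/3)*x/10))*exp(3^(1/3)*5^(2/3)*x/10)


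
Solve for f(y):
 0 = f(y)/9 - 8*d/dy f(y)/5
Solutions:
 f(y) = C1*exp(5*y/72)


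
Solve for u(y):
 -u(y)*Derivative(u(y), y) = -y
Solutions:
 u(y) = -sqrt(C1 + y^2)
 u(y) = sqrt(C1 + y^2)


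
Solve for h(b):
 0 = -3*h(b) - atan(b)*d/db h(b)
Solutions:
 h(b) = C1*exp(-3*Integral(1/atan(b), b))


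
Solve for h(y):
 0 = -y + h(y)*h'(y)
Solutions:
 h(y) = -sqrt(C1 + y^2)
 h(y) = sqrt(C1 + y^2)


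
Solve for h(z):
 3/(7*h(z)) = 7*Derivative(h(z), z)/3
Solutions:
 h(z) = -sqrt(C1 + 18*z)/7
 h(z) = sqrt(C1 + 18*z)/7


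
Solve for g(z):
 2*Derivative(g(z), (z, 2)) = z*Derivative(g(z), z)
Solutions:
 g(z) = C1 + C2*erfi(z/2)


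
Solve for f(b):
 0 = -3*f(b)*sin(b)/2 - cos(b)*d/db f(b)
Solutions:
 f(b) = C1*cos(b)^(3/2)


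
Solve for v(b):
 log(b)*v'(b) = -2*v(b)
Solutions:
 v(b) = C1*exp(-2*li(b))


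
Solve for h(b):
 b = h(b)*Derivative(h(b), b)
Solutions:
 h(b) = -sqrt(C1 + b^2)
 h(b) = sqrt(C1 + b^2)


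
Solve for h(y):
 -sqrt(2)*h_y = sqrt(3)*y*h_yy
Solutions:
 h(y) = C1 + C2*y^(1 - sqrt(6)/3)


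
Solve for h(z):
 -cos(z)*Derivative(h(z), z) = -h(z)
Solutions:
 h(z) = C1*sqrt(sin(z) + 1)/sqrt(sin(z) - 1)


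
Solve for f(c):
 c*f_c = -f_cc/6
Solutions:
 f(c) = C1 + C2*erf(sqrt(3)*c)


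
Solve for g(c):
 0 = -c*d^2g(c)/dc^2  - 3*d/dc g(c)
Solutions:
 g(c) = C1 + C2/c^2


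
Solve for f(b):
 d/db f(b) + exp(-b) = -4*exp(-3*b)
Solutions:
 f(b) = C1 + exp(-b) + 4*exp(-3*b)/3


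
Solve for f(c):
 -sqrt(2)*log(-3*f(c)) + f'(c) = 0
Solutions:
 -sqrt(2)*Integral(1/(log(-_y) + log(3)), (_y, f(c)))/2 = C1 - c


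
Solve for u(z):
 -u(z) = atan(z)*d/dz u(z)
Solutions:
 u(z) = C1*exp(-Integral(1/atan(z), z))


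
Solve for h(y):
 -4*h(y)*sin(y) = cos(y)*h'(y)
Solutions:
 h(y) = C1*cos(y)^4


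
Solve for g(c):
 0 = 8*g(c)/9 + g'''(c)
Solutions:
 g(c) = C3*exp(-2*3^(1/3)*c/3) + (C1*sin(3^(5/6)*c/3) + C2*cos(3^(5/6)*c/3))*exp(3^(1/3)*c/3)


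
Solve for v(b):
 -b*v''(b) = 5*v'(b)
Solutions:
 v(b) = C1 + C2/b^4


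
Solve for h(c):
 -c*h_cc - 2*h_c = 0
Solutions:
 h(c) = C1 + C2/c


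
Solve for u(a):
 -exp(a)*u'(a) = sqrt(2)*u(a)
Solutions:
 u(a) = C1*exp(sqrt(2)*exp(-a))


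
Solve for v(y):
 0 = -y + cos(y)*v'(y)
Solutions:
 v(y) = C1 + Integral(y/cos(y), y)


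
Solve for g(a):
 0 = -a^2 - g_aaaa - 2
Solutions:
 g(a) = C1 + C2*a + C3*a^2 + C4*a^3 - a^6/360 - a^4/12


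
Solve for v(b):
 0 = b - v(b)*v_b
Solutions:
 v(b) = -sqrt(C1 + b^2)
 v(b) = sqrt(C1 + b^2)


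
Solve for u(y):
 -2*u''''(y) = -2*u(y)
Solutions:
 u(y) = C1*exp(-y) + C2*exp(y) + C3*sin(y) + C4*cos(y)


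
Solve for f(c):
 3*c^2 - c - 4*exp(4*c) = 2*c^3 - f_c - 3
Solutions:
 f(c) = C1 + c^4/2 - c^3 + c^2/2 - 3*c + exp(4*c)


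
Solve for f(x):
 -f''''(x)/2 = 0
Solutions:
 f(x) = C1 + C2*x + C3*x^2 + C4*x^3


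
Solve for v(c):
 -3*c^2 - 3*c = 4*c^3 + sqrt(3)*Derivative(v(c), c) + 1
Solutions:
 v(c) = C1 - sqrt(3)*c^4/3 - sqrt(3)*c^3/3 - sqrt(3)*c^2/2 - sqrt(3)*c/3


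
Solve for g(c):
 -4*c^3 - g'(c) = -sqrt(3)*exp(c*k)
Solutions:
 g(c) = C1 - c^4 + sqrt(3)*exp(c*k)/k


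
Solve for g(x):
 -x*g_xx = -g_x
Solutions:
 g(x) = C1 + C2*x^2


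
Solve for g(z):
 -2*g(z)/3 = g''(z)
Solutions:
 g(z) = C1*sin(sqrt(6)*z/3) + C2*cos(sqrt(6)*z/3)


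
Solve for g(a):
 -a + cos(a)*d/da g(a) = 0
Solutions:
 g(a) = C1 + Integral(a/cos(a), a)


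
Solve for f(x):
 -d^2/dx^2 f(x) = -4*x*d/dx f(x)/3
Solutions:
 f(x) = C1 + C2*erfi(sqrt(6)*x/3)


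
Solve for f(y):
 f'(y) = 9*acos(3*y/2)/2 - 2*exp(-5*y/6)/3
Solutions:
 f(y) = C1 + 9*y*acos(3*y/2)/2 - 3*sqrt(4 - 9*y^2)/2 + 4*exp(-5*y/6)/5


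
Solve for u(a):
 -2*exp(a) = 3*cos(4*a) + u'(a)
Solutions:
 u(a) = C1 - 2*exp(a) - 3*sin(4*a)/4


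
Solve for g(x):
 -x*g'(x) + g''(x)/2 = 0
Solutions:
 g(x) = C1 + C2*erfi(x)


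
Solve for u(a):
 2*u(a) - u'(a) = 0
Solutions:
 u(a) = C1*exp(2*a)


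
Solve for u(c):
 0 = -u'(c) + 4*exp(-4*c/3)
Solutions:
 u(c) = C1 - 3*exp(-4*c/3)


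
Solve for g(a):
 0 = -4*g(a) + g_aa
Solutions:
 g(a) = C1*exp(-2*a) + C2*exp(2*a)


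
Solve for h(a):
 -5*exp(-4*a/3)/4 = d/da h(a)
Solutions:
 h(a) = C1 + 15*exp(-4*a/3)/16


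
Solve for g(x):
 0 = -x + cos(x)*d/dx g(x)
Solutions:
 g(x) = C1 + Integral(x/cos(x), x)


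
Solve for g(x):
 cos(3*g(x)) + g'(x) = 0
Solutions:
 g(x) = -asin((C1 + exp(6*x))/(C1 - exp(6*x)))/3 + pi/3
 g(x) = asin((C1 + exp(6*x))/(C1 - exp(6*x)))/3


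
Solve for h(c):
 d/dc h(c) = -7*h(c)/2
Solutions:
 h(c) = C1*exp(-7*c/2)


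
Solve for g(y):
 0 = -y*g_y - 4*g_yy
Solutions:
 g(y) = C1 + C2*erf(sqrt(2)*y/4)


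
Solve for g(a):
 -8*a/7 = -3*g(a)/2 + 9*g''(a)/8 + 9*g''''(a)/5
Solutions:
 g(a) = C1*exp(-sqrt(3)*a*sqrt(-15 + sqrt(2145))/12) + C2*exp(sqrt(3)*a*sqrt(-15 + sqrt(2145))/12) + C3*sin(sqrt(3)*a*sqrt(15 + sqrt(2145))/12) + C4*cos(sqrt(3)*a*sqrt(15 + sqrt(2145))/12) + 16*a/21


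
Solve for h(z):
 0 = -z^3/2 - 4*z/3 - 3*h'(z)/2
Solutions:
 h(z) = C1 - z^4/12 - 4*z^2/9


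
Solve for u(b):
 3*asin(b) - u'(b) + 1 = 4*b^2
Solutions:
 u(b) = C1 - 4*b^3/3 + 3*b*asin(b) + b + 3*sqrt(1 - b^2)


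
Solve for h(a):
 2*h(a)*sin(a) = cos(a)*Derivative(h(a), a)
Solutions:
 h(a) = C1/cos(a)^2


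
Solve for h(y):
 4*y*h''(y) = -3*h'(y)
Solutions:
 h(y) = C1 + C2*y^(1/4)


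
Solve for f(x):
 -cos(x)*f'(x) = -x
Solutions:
 f(x) = C1 + Integral(x/cos(x), x)


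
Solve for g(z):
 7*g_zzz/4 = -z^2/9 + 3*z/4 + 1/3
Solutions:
 g(z) = C1 + C2*z + C3*z^2 - z^5/945 + z^4/56 + 2*z^3/63


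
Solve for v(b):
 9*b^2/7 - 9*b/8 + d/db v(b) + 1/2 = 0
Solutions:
 v(b) = C1 - 3*b^3/7 + 9*b^2/16 - b/2


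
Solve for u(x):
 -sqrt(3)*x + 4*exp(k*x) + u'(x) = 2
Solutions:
 u(x) = C1 + sqrt(3)*x^2/2 + 2*x - 4*exp(k*x)/k


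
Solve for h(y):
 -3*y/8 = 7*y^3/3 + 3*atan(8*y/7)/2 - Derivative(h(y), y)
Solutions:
 h(y) = C1 + 7*y^4/12 + 3*y^2/16 + 3*y*atan(8*y/7)/2 - 21*log(64*y^2 + 49)/32


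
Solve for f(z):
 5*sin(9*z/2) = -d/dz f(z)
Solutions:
 f(z) = C1 + 10*cos(9*z/2)/9


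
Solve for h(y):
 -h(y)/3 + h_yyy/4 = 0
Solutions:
 h(y) = C3*exp(6^(2/3)*y/3) + (C1*sin(2^(2/3)*3^(1/6)*y/2) + C2*cos(2^(2/3)*3^(1/6)*y/2))*exp(-6^(2/3)*y/6)


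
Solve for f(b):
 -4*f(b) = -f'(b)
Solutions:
 f(b) = C1*exp(4*b)


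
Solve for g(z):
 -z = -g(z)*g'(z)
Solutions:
 g(z) = -sqrt(C1 + z^2)
 g(z) = sqrt(C1 + z^2)


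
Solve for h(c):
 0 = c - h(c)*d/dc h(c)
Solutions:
 h(c) = -sqrt(C1 + c^2)
 h(c) = sqrt(C1 + c^2)


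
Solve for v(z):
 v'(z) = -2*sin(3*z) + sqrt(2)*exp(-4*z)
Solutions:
 v(z) = C1 + 2*cos(3*z)/3 - sqrt(2)*exp(-4*z)/4


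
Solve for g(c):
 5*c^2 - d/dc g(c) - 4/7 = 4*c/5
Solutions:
 g(c) = C1 + 5*c^3/3 - 2*c^2/5 - 4*c/7


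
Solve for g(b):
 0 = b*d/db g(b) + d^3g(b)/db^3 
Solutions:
 g(b) = C1 + Integral(C2*airyai(-b) + C3*airybi(-b), b)


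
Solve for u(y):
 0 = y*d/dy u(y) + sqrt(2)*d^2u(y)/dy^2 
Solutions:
 u(y) = C1 + C2*erf(2^(1/4)*y/2)


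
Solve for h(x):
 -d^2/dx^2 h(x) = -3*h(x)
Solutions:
 h(x) = C1*exp(-sqrt(3)*x) + C2*exp(sqrt(3)*x)


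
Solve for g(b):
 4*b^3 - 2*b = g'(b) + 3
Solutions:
 g(b) = C1 + b^4 - b^2 - 3*b


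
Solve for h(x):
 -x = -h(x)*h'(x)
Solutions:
 h(x) = -sqrt(C1 + x^2)
 h(x) = sqrt(C1 + x^2)


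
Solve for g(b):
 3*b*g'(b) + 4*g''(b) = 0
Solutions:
 g(b) = C1 + C2*erf(sqrt(6)*b/4)


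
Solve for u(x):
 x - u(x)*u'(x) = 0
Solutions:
 u(x) = -sqrt(C1 + x^2)
 u(x) = sqrt(C1 + x^2)


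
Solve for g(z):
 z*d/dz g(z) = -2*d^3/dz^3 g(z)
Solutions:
 g(z) = C1 + Integral(C2*airyai(-2^(2/3)*z/2) + C3*airybi(-2^(2/3)*z/2), z)


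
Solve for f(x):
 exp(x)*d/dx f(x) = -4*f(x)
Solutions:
 f(x) = C1*exp(4*exp(-x))


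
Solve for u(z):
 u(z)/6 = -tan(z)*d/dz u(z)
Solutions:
 u(z) = C1/sin(z)^(1/6)


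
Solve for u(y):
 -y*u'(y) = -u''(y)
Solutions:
 u(y) = C1 + C2*erfi(sqrt(2)*y/2)


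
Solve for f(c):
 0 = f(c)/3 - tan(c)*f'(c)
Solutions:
 f(c) = C1*sin(c)^(1/3)


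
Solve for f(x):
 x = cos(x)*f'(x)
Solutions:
 f(x) = C1 + Integral(x/cos(x), x)


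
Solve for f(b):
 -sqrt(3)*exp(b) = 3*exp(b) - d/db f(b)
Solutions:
 f(b) = C1 + sqrt(3)*exp(b) + 3*exp(b)


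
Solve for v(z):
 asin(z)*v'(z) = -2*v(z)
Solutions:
 v(z) = C1*exp(-2*Integral(1/asin(z), z))


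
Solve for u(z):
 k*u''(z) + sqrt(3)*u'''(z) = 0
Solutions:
 u(z) = C1 + C2*z + C3*exp(-sqrt(3)*k*z/3)


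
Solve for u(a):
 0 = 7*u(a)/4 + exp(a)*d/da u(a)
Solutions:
 u(a) = C1*exp(7*exp(-a)/4)


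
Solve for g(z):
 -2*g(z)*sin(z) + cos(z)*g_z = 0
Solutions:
 g(z) = C1/cos(z)^2


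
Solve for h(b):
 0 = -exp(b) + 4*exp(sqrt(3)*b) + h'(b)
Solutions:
 h(b) = C1 + exp(b) - 4*sqrt(3)*exp(sqrt(3)*b)/3


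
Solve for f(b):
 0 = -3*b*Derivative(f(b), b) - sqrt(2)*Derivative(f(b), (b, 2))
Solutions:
 f(b) = C1 + C2*erf(2^(1/4)*sqrt(3)*b/2)


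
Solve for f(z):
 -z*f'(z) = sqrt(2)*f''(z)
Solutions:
 f(z) = C1 + C2*erf(2^(1/4)*z/2)


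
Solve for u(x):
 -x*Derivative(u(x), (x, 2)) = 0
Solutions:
 u(x) = C1 + C2*x


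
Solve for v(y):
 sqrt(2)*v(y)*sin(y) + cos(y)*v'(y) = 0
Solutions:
 v(y) = C1*cos(y)^(sqrt(2))


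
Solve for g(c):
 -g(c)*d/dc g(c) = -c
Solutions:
 g(c) = -sqrt(C1 + c^2)
 g(c) = sqrt(C1 + c^2)


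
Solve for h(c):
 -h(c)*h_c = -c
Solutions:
 h(c) = -sqrt(C1 + c^2)
 h(c) = sqrt(C1 + c^2)


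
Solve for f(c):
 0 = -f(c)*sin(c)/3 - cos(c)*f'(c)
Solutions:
 f(c) = C1*cos(c)^(1/3)


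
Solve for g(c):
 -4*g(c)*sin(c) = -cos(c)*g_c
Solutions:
 g(c) = C1/cos(c)^4


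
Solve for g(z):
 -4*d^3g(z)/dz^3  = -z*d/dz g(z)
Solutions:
 g(z) = C1 + Integral(C2*airyai(2^(1/3)*z/2) + C3*airybi(2^(1/3)*z/2), z)


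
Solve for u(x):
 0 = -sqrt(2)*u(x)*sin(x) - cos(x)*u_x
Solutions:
 u(x) = C1*cos(x)^(sqrt(2))


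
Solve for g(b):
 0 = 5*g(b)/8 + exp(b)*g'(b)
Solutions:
 g(b) = C1*exp(5*exp(-b)/8)


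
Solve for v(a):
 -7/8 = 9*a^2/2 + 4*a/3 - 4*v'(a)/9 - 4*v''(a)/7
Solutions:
 v(a) = C1 + C2*exp(-7*a/9) + 27*a^3/8 - 645*a^2/56 + 49527*a/1568


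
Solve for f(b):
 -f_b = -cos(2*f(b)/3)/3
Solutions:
 -b/3 - 3*log(sin(2*f(b)/3) - 1)/4 + 3*log(sin(2*f(b)/3) + 1)/4 = C1


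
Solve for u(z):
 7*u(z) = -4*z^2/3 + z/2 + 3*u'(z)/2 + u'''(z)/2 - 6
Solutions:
 u(z) = C3*exp(2*z) - 4*z^2/21 - z/98 + (C1*sin(sqrt(6)*z) + C2*cos(sqrt(6)*z))*exp(-z) - 1179/1372


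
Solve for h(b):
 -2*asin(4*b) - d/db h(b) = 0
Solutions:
 h(b) = C1 - 2*b*asin(4*b) - sqrt(1 - 16*b^2)/2


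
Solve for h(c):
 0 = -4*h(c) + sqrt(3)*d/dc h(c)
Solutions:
 h(c) = C1*exp(4*sqrt(3)*c/3)


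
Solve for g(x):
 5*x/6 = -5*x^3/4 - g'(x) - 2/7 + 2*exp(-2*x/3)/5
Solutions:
 g(x) = C1 - 5*x^4/16 - 5*x^2/12 - 2*x/7 - 3*exp(-2*x/3)/5


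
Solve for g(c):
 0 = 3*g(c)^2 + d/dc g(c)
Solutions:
 g(c) = 1/(C1 + 3*c)


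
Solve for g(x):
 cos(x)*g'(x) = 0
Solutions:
 g(x) = C1


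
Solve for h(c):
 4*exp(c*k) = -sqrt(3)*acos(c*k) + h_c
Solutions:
 h(c) = C1 + 4*Piecewise((exp(c*k)/k, Ne(k, 0)), (c, True)) + sqrt(3)*Piecewise((c*acos(c*k) - sqrt(-c^2*k^2 + 1)/k, Ne(k, 0)), (pi*c/2, True))


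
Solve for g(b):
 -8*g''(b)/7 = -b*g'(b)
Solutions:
 g(b) = C1 + C2*erfi(sqrt(7)*b/4)


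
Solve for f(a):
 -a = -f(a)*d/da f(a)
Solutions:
 f(a) = -sqrt(C1 + a^2)
 f(a) = sqrt(C1 + a^2)


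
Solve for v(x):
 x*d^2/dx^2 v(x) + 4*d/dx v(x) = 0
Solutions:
 v(x) = C1 + C2/x^3


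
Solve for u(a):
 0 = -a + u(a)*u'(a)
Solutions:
 u(a) = -sqrt(C1 + a^2)
 u(a) = sqrt(C1 + a^2)


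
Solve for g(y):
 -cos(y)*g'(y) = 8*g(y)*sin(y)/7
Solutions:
 g(y) = C1*cos(y)^(8/7)


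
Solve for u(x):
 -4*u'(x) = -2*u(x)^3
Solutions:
 u(x) = -sqrt(-1/(C1 + x))
 u(x) = sqrt(-1/(C1 + x))


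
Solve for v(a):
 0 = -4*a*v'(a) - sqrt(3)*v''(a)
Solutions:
 v(a) = C1 + C2*erf(sqrt(2)*3^(3/4)*a/3)


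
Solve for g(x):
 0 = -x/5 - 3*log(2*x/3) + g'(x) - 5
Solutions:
 g(x) = C1 + x^2/10 + 3*x*log(x) + x*log(8/27) + 2*x


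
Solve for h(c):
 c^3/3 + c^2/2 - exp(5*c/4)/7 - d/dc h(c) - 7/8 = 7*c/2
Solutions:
 h(c) = C1 + c^4/12 + c^3/6 - 7*c^2/4 - 7*c/8 - 4*exp(5*c/4)/35


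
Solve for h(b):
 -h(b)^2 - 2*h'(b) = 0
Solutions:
 h(b) = 2/(C1 + b)


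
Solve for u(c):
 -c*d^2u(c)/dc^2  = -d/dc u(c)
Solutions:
 u(c) = C1 + C2*c^2


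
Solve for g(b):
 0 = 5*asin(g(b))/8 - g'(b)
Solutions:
 Integral(1/asin(_y), (_y, g(b))) = C1 + 5*b/8


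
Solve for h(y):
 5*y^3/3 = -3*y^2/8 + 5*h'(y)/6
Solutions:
 h(y) = C1 + y^4/2 + 3*y^3/20


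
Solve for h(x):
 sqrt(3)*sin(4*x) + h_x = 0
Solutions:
 h(x) = C1 + sqrt(3)*cos(4*x)/4


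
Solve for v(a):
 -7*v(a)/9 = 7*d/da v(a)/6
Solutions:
 v(a) = C1*exp(-2*a/3)


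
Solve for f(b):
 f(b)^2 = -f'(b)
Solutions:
 f(b) = 1/(C1 + b)


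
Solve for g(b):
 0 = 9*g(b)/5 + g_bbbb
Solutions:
 g(b) = (C1*sin(5^(3/4)*sqrt(6)*b/10) + C2*cos(5^(3/4)*sqrt(6)*b/10))*exp(-5^(3/4)*sqrt(6)*b/10) + (C3*sin(5^(3/4)*sqrt(6)*b/10) + C4*cos(5^(3/4)*sqrt(6)*b/10))*exp(5^(3/4)*sqrt(6)*b/10)


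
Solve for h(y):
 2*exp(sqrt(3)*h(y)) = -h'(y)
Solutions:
 h(y) = sqrt(3)*(2*log(1/(C1 + 2*y)) - log(3))/6


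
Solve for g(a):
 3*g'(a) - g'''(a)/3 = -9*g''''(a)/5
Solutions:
 g(a) = C1 + C2*exp(a*(10*2^(1/3)*5^(2/3)/(243*sqrt(531141) + 177097)^(1/3) + 20 + 2^(2/3)*5^(1/3)*(243*sqrt(531141) + 177097)^(1/3))/324)*sin(10^(1/3)*sqrt(3)*a*(-2^(1/3)*(243*sqrt(531141) + 177097)^(1/3) + 10*5^(1/3)/(243*sqrt(531141) + 177097)^(1/3))/324) + C3*exp(a*(10*2^(1/3)*5^(2/3)/(243*sqrt(531141) + 177097)^(1/3) + 20 + 2^(2/3)*5^(1/3)*(243*sqrt(531141) + 177097)^(1/3))/324)*cos(10^(1/3)*sqrt(3)*a*(-2^(1/3)*(243*sqrt(531141) + 177097)^(1/3) + 10*5^(1/3)/(243*sqrt(531141) + 177097)^(1/3))/324) + C4*exp(a*(-2^(2/3)*5^(1/3)*(243*sqrt(531141) + 177097)^(1/3) - 10*2^(1/3)*5^(2/3)/(243*sqrt(531141) + 177097)^(1/3) + 10)/162)


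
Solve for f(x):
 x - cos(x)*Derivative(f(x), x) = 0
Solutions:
 f(x) = C1 + Integral(x/cos(x), x)


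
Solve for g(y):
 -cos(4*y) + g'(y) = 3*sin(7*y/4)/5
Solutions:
 g(y) = C1 + sin(4*y)/4 - 12*cos(7*y/4)/35


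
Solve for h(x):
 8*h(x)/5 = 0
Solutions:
 h(x) = 0


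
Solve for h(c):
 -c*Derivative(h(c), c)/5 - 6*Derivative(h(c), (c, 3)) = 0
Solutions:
 h(c) = C1 + Integral(C2*airyai(-30^(2/3)*c/30) + C3*airybi(-30^(2/3)*c/30), c)


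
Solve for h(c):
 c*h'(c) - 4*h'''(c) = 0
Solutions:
 h(c) = C1 + Integral(C2*airyai(2^(1/3)*c/2) + C3*airybi(2^(1/3)*c/2), c)


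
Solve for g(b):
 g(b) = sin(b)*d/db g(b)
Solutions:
 g(b) = C1*sqrt(cos(b) - 1)/sqrt(cos(b) + 1)


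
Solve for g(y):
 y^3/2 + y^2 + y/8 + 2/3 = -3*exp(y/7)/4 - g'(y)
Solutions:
 g(y) = C1 - y^4/8 - y^3/3 - y^2/16 - 2*y/3 - 21*exp(y/7)/4


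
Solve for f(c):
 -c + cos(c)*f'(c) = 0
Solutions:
 f(c) = C1 + Integral(c/cos(c), c)


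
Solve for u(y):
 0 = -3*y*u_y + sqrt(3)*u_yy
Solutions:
 u(y) = C1 + C2*erfi(sqrt(2)*3^(1/4)*y/2)


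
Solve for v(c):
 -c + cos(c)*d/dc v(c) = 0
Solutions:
 v(c) = C1 + Integral(c/cos(c), c)


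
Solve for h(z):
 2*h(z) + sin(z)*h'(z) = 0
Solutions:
 h(z) = C1*(cos(z) + 1)/(cos(z) - 1)


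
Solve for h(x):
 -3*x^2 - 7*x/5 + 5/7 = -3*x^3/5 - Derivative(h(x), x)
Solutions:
 h(x) = C1 - 3*x^4/20 + x^3 + 7*x^2/10 - 5*x/7


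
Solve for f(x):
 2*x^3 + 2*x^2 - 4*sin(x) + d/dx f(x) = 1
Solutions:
 f(x) = C1 - x^4/2 - 2*x^3/3 + x - 4*cos(x)


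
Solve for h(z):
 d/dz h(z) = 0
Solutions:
 h(z) = C1


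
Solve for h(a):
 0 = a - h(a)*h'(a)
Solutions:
 h(a) = -sqrt(C1 + a^2)
 h(a) = sqrt(C1 + a^2)


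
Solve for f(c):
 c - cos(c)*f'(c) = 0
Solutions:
 f(c) = C1 + Integral(c/cos(c), c)


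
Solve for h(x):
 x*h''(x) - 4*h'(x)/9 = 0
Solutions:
 h(x) = C1 + C2*x^(13/9)


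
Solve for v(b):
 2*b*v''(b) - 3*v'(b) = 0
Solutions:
 v(b) = C1 + C2*b^(5/2)


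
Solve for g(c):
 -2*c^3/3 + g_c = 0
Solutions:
 g(c) = C1 + c^4/6


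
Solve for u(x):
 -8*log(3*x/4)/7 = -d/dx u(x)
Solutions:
 u(x) = C1 + 8*x*log(x)/7 - 16*x*log(2)/7 - 8*x/7 + 8*x*log(3)/7


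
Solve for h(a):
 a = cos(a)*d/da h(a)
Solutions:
 h(a) = C1 + Integral(a/cos(a), a)


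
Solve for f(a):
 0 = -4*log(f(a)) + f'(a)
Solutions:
 li(f(a)) = C1 + 4*a


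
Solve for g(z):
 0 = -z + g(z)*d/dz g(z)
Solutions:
 g(z) = -sqrt(C1 + z^2)
 g(z) = sqrt(C1 + z^2)


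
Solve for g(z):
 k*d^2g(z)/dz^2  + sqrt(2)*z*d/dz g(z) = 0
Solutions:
 g(z) = C1 + C2*sqrt(k)*erf(2^(3/4)*z*sqrt(1/k)/2)


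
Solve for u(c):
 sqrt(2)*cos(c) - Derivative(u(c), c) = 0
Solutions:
 u(c) = C1 + sqrt(2)*sin(c)


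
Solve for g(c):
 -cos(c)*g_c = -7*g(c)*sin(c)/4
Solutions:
 g(c) = C1/cos(c)^(7/4)


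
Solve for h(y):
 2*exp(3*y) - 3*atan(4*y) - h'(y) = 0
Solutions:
 h(y) = C1 - 3*y*atan(4*y) + 2*exp(3*y)/3 + 3*log(16*y^2 + 1)/8


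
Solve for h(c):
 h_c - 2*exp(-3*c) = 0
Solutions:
 h(c) = C1 - 2*exp(-3*c)/3


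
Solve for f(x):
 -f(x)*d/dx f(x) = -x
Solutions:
 f(x) = -sqrt(C1 + x^2)
 f(x) = sqrt(C1 + x^2)


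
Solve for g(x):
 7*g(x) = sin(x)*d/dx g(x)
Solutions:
 g(x) = C1*sqrt(cos(x) - 1)*(cos(x)^3 - 3*cos(x)^2 + 3*cos(x) - 1)/(sqrt(cos(x) + 1)*(cos(x)^3 + 3*cos(x)^2 + 3*cos(x) + 1))


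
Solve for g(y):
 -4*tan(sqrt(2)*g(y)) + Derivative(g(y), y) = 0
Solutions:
 g(y) = sqrt(2)*(pi - asin(C1*exp(4*sqrt(2)*y)))/2
 g(y) = sqrt(2)*asin(C1*exp(4*sqrt(2)*y))/2


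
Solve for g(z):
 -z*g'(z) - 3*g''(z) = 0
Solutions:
 g(z) = C1 + C2*erf(sqrt(6)*z/6)


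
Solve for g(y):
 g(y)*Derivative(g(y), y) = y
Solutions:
 g(y) = -sqrt(C1 + y^2)
 g(y) = sqrt(C1 + y^2)


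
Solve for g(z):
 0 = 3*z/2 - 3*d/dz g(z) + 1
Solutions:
 g(z) = C1 + z^2/4 + z/3


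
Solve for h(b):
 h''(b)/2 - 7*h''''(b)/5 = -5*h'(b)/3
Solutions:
 h(b) = C1 + C2*exp(-210^(1/3)*b*(210^(1/3)/(sqrt(43890) + 210)^(1/3) + (sqrt(43890) + 210)^(1/3))/84)*sin(3^(1/6)*70^(1/3)*b*(-3^(2/3)*(sqrt(43890) + 210)^(1/3) + 3*70^(1/3)/(sqrt(43890) + 210)^(1/3))/84) + C3*exp(-210^(1/3)*b*(210^(1/3)/(sqrt(43890) + 210)^(1/3) + (sqrt(43890) + 210)^(1/3))/84)*cos(3^(1/6)*70^(1/3)*b*(-3^(2/3)*(sqrt(43890) + 210)^(1/3) + 3*70^(1/3)/(sqrt(43890) + 210)^(1/3))/84) + C4*exp(210^(1/3)*b*(210^(1/3)/(sqrt(43890) + 210)^(1/3) + (sqrt(43890) + 210)^(1/3))/42)


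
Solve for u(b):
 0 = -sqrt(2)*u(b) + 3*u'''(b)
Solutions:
 u(b) = C3*exp(2^(1/6)*3^(2/3)*b/3) + (C1*sin(6^(1/6)*b/2) + C2*cos(6^(1/6)*b/2))*exp(-2^(1/6)*3^(2/3)*b/6)


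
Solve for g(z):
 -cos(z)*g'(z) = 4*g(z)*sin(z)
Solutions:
 g(z) = C1*cos(z)^4


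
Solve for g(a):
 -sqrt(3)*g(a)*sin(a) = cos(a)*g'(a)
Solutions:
 g(a) = C1*cos(a)^(sqrt(3))


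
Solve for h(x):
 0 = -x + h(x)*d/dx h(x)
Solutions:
 h(x) = -sqrt(C1 + x^2)
 h(x) = sqrt(C1 + x^2)


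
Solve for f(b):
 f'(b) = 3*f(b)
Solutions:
 f(b) = C1*exp(3*b)


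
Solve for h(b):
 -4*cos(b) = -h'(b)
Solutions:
 h(b) = C1 + 4*sin(b)


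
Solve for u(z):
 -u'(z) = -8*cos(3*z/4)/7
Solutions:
 u(z) = C1 + 32*sin(3*z/4)/21


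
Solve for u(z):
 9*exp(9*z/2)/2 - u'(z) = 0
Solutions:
 u(z) = C1 + exp(9*z/2)


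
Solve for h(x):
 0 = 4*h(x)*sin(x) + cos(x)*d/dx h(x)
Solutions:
 h(x) = C1*cos(x)^4


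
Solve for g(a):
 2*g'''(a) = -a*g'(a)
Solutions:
 g(a) = C1 + Integral(C2*airyai(-2^(2/3)*a/2) + C3*airybi(-2^(2/3)*a/2), a)


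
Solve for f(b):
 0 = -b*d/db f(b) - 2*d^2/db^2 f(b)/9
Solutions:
 f(b) = C1 + C2*erf(3*b/2)


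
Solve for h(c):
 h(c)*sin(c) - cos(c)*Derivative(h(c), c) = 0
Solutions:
 h(c) = C1/cos(c)


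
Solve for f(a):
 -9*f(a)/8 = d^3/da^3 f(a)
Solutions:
 f(a) = C3*exp(-3^(2/3)*a/2) + (C1*sin(3*3^(1/6)*a/4) + C2*cos(3*3^(1/6)*a/4))*exp(3^(2/3)*a/4)


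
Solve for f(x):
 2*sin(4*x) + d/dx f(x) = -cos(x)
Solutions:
 f(x) = C1 - sin(x) + cos(4*x)/2


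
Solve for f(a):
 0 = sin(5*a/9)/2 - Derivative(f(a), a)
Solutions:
 f(a) = C1 - 9*cos(5*a/9)/10


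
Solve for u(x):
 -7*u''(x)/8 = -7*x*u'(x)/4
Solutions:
 u(x) = C1 + C2*erfi(x)


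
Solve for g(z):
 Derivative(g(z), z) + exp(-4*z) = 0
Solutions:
 g(z) = C1 + exp(-4*z)/4
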